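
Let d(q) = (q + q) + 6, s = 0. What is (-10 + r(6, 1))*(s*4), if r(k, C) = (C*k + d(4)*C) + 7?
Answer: 0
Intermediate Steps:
d(q) = 6 + 2*q (d(q) = 2*q + 6 = 6 + 2*q)
r(k, C) = 7 + 14*C + C*k (r(k, C) = (C*k + (6 + 2*4)*C) + 7 = (C*k + (6 + 8)*C) + 7 = (C*k + 14*C) + 7 = (14*C + C*k) + 7 = 7 + 14*C + C*k)
(-10 + r(6, 1))*(s*4) = (-10 + (7 + 14*1 + 1*6))*(0*4) = (-10 + (7 + 14 + 6))*0 = (-10 + 27)*0 = 17*0 = 0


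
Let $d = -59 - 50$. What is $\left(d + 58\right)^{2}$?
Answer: $2601$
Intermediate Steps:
$d = -109$ ($d = -59 - 50 = -109$)
$\left(d + 58\right)^{2} = \left(-109 + 58\right)^{2} = \left(-51\right)^{2} = 2601$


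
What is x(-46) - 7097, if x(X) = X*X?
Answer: -4981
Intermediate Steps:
x(X) = X²
x(-46) - 7097 = (-46)² - 7097 = 2116 - 7097 = -4981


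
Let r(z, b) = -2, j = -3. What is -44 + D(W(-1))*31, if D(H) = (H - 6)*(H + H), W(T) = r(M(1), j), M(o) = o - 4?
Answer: 948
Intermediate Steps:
M(o) = -4 + o
W(T) = -2
D(H) = 2*H*(-6 + H) (D(H) = (-6 + H)*(2*H) = 2*H*(-6 + H))
-44 + D(W(-1))*31 = -44 + (2*(-2)*(-6 - 2))*31 = -44 + (2*(-2)*(-8))*31 = -44 + 32*31 = -44 + 992 = 948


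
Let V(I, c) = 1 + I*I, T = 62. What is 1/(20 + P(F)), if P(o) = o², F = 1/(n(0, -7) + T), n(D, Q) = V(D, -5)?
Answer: 3969/79381 ≈ 0.049999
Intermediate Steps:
V(I, c) = 1 + I²
n(D, Q) = 1 + D²
F = 1/63 (F = 1/((1 + 0²) + 62) = 1/((1 + 0) + 62) = 1/(1 + 62) = 1/63 ≈ 0.015873)
1/(20 + P(F)) = 1/(20 + (1/63)²) = 1/(20 + 1/3969) = 1/(79381/3969) = 3969/79381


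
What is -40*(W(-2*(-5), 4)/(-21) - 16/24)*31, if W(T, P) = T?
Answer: 9920/7 ≈ 1417.1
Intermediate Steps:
-40*(W(-2*(-5), 4)/(-21) - 16/24)*31 = -40*(-2*(-5)/(-21) - 16/24)*31 = -40*(10*(-1/21) - 16*1/24)*31 = -40*(-10/21 - ⅔)*31 = -40*(-8/7)*31 = (320/7)*31 = 9920/7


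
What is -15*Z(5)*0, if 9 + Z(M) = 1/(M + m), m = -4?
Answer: 0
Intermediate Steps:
Z(M) = -9 + 1/(-4 + M) (Z(M) = -9 + 1/(M - 4) = -9 + 1/(-4 + M))
-15*Z(5)*0 = -15*(37 - 9*5)/(-4 + 5)*0 = -15*(37 - 45)/1*0 = -15*(-8)*0 = 120*0 = 0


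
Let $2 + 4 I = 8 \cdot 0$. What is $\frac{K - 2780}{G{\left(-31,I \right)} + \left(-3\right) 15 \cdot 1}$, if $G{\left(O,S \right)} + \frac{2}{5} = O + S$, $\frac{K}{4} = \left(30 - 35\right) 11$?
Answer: $\frac{30000}{769} \approx 39.012$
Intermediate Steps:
$I = - \frac{1}{2}$ ($I = - \frac{1}{2} + \frac{8 \cdot 0}{4} = - \frac{1}{2} + \frac{1}{4} \cdot 0 = - \frac{1}{2} + 0 = - \frac{1}{2} \approx -0.5$)
$K = -220$ ($K = 4 \left(30 - 35\right) 11 = 4 \left(\left(-5\right) 11\right) = 4 \left(-55\right) = -220$)
$G{\left(O,S \right)} = - \frac{2}{5} + O + S$ ($G{\left(O,S \right)} = - \frac{2}{5} + \left(O + S\right) = - \frac{2}{5} + O + S$)
$\frac{K - 2780}{G{\left(-31,I \right)} + \left(-3\right) 15 \cdot 1} = \frac{-220 - 2780}{\left(- \frac{2}{5} - 31 - \frac{1}{2}\right) + \left(-3\right) 15 \cdot 1} = - \frac{3000}{- \frac{319}{10} - 45} = - \frac{3000}{- \frac{769}{10}} = \left(-3000\right) \left(- \frac{10}{769}\right) = \frac{30000}{769}$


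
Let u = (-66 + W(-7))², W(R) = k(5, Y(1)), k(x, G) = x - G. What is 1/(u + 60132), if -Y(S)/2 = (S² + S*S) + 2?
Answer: 1/62941 ≈ 1.5888e-5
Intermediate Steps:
Y(S) = -4 - 4*S² (Y(S) = -2*((S² + S*S) + 2) = -2*((S² + S²) + 2) = -2*(2*S² + 2) = -2*(2 + 2*S²) = -4 - 4*S²)
W(R) = 13 (W(R) = 5 - (-4 - 4*1²) = 5 - (-4 - 4*1) = 5 - (-4 - 4) = 5 - 1*(-8) = 5 + 8 = 13)
u = 2809 (u = (-66 + 13)² = (-53)² = 2809)
1/(u + 60132) = 1/(2809 + 60132) = 1/62941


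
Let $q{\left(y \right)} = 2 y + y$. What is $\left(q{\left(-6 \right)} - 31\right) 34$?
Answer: $-1666$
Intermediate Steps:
$q{\left(y \right)} = 3 y$
$\left(q{\left(-6 \right)} - 31\right) 34 = \left(3 \left(-6\right) - 31\right) 34 = \left(-18 - 31\right) 34 = \left(-49\right) 34 = -1666$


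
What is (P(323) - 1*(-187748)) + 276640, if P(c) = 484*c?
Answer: 620720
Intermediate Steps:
(P(323) - 1*(-187748)) + 276640 = (484*323 - 1*(-187748)) + 276640 = (156332 + 187748) + 276640 = 344080 + 276640 = 620720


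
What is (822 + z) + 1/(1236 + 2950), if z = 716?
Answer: 6438069/4186 ≈ 1538.0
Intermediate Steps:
(822 + z) + 1/(1236 + 2950) = (822 + 716) + 1/(1236 + 2950) = 1538 + 1/4186 = 6438069/4186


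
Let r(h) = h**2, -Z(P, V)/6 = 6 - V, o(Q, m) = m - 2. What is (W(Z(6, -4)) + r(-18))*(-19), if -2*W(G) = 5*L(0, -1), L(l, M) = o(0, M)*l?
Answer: -6156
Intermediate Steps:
o(Q, m) = -2 + m
L(l, M) = l*(-2 + M) (L(l, M) = (-2 + M)*l = l*(-2 + M))
Z(P, V) = -36 + 6*V (Z(P, V) = -6*(6 - V) = -36 + 6*V)
W(G) = 0 (W(G) = -5*0*(-2 - 1)/2 = -5*0*(-3)/2 = -5*0/2 = -1/2*0 = 0)
(W(Z(6, -4)) + r(-18))*(-19) = (0 + (-18)**2)*(-19) = (0 + 324)*(-19) = 324*(-19) = -6156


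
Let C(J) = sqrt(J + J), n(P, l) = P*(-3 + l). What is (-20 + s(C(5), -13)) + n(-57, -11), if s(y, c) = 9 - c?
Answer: 800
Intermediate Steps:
C(J) = sqrt(2)*sqrt(J) (C(J) = sqrt(2*J) = sqrt(2)*sqrt(J))
(-20 + s(C(5), -13)) + n(-57, -11) = (-20 + (9 - 1*(-13))) - 57*(-3 - 11) = (-20 + (9 + 13)) - 57*(-14) = (-20 + 22) + 798 = 2 + 798 = 800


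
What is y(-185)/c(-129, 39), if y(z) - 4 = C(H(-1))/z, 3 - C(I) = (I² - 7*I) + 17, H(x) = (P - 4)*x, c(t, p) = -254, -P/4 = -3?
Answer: -437/23495 ≈ -0.018600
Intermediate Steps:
P = 12 (P = -4*(-3) = 12)
H(x) = 8*x (H(x) = (12 - 4)*x = 8*x)
C(I) = -14 - I² + 7*I (C(I) = 3 - ((I² - 7*I) + 17) = 3 - (17 + I² - 7*I) = 3 + (-17 - I² + 7*I) = -14 - I² + 7*I)
y(z) = 4 - 134/z (y(z) = 4 + (-14 - (8*(-1))² + 7*(8*(-1)))/z = 4 + (-14 - 1*(-8)² + 7*(-8))/z = 4 + (-14 - 1*64 - 56)/z = 4 + (-14 - 64 - 56)/z = 4 - 134/z)
y(-185)/c(-129, 39) = (4 - 134/(-185))/(-254) = (4 - 134*(-1/185))*(-1/254) = (4 + 134/185)*(-1/254) = (874/185)*(-1/254) = -437/23495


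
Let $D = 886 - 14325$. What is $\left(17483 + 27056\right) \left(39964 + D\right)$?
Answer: $1181396975$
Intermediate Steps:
$D = -13439$
$\left(17483 + 27056\right) \left(39964 + D\right) = \left(17483 + 27056\right) \left(39964 - 13439\right) = 44539 \cdot 26525 = 1181396975$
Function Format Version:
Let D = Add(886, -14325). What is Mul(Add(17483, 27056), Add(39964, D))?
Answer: 1181396975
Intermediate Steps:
D = -13439
Mul(Add(17483, 27056), Add(39964, D)) = Mul(Add(17483, 27056), Add(39964, -13439)) = Mul(44539, 26525) = 1181396975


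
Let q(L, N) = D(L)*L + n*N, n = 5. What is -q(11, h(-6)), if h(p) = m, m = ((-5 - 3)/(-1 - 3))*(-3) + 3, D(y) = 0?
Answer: 15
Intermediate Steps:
m = -3 (m = -8/(-4)*(-3) + 3 = -8*(-1/4)*(-3) + 3 = 2*(-3) + 3 = -6 + 3 = -3)
h(p) = -3
q(L, N) = 5*N (q(L, N) = 0*L + 5*N = 0 + 5*N = 5*N)
-q(11, h(-6)) = -5*(-3) = -1*(-15) = 15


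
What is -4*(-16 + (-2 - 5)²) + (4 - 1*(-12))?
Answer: -116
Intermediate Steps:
-4*(-16 + (-2 - 5)²) + (4 - 1*(-12)) = -4*(-16 + (-7)²) + (4 + 12) = -4*(-16 + 49) + 16 = -4*33 + 16 = -132 + 16 = -116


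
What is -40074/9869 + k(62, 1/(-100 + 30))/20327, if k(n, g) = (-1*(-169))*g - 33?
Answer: -57045359111/14042501410 ≈ -4.0623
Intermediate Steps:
k(n, g) = -33 + 169*g (k(n, g) = 169*g - 33 = -33 + 169*g)
-40074/9869 + k(62, 1/(-100 + 30))/20327 = -40074/9869 + (-33 + 169/(-100 + 30))/20327 = -40074*1/9869 + (-33 + 169/(-70))*(1/20327) = -40074/9869 + (-33 + 169*(-1/70))*(1/20327) = -40074/9869 + (-33 - 169/70)*(1/20327) = -40074/9869 - 2479/70*1/20327 = -40074/9869 - 2479/1422890 = -57045359111/14042501410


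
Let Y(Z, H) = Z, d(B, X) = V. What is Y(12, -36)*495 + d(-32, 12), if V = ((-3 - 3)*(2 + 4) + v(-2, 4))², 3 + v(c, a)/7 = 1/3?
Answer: 80356/9 ≈ 8928.4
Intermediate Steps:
v(c, a) = -56/3 (v(c, a) = -21 + 7/3 = -56/3)
V = 26896/9 (V = ((-3 - 3)*(2 + 4) - 56/3)² = (-6*6 - 56/3)² = (-36 - 56/3)² = (-164/3)² = 26896/9 ≈ 2988.4)
d(B, X) = 26896/9
Y(12, -36)*495 + d(-32, 12) = 12*495 + 26896/9 = 5940 + 26896/9 = 80356/9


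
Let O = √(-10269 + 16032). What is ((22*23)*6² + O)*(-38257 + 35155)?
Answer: -56506032 - 3102*√5763 ≈ -5.6742e+7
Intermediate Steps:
O = √5763 ≈ 75.914
((22*23)*6² + O)*(-38257 + 35155) = ((22*23)*6² + √5763)*(-38257 + 35155) = (506*36 + √5763)*(-3102) = (18216 + √5763)*(-3102) = -56506032 - 3102*√5763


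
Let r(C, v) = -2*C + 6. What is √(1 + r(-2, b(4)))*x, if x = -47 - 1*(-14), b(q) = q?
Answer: -33*√11 ≈ -109.45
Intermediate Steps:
r(C, v) = 6 - 2*C
x = -33 (x = -47 + 14 = -33)
√(1 + r(-2, b(4)))*x = √(1 + (6 - 2*(-2)))*(-33) = √(1 + (6 + 4))*(-33) = √(1 + 10)*(-33) = √11*(-33) = -33*√11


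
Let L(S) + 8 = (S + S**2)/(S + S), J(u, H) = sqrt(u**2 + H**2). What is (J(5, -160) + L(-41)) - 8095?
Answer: -8123 + 25*sqrt(41) ≈ -7962.9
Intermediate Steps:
J(u, H) = sqrt(H**2 + u**2)
L(S) = -8 + (S + S**2)/(2*S) (L(S) = -8 + (S + S**2)/(S + S) = -8 + (S + S**2)/((2*S)) = -8 + (S + S**2)*(1/(2*S)) = -8 + (S + S**2)/(2*S))
(J(5, -160) + L(-41)) - 8095 = (sqrt((-160)**2 + 5**2) + (-15/2 + (1/2)*(-41))) - 8095 = (sqrt(25600 + 25) + (-15/2 - 41/2)) - 8095 = (sqrt(25625) - 28) - 8095 = (25*sqrt(41) - 28) - 8095 = (-28 + 25*sqrt(41)) - 8095 = -8123 + 25*sqrt(41)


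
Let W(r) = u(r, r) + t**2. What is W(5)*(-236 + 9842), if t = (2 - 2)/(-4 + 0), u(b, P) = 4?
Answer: 38424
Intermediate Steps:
t = 0 (t = 0/(-4) = 0*(-1/4) = 0)
W(r) = 4 (W(r) = 4 + 0**2 = 4 + 0 = 4)
W(5)*(-236 + 9842) = 4*(-236 + 9842) = 4*9606 = 38424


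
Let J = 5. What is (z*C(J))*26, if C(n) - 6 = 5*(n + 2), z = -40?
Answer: -42640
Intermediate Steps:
C(n) = 16 + 5*n (C(n) = 6 + 5*(n + 2) = 6 + 5*(2 + n) = 6 + (10 + 5*n) = 16 + 5*n)
(z*C(J))*26 = -40*(16 + 5*5)*26 = -40*(16 + 25)*26 = -40*41*26 = -1640*26 = -42640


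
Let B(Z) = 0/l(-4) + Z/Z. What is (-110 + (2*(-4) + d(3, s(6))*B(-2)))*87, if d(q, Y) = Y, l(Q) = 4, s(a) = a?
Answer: -9744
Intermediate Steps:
B(Z) = 1 (B(Z) = 0/4 + Z/Z = 0*(¼) + 1 = 0 + 1 = 1)
(-110 + (2*(-4) + d(3, s(6))*B(-2)))*87 = (-110 + (2*(-4) + 6*1))*87 = (-110 + (-8 + 6))*87 = (-110 - 2)*87 = -112*87 = -9744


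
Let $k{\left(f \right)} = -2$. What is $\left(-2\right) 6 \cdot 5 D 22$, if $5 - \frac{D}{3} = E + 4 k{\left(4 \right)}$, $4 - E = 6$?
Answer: $-59400$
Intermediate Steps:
$E = -2$ ($E = 4 - 6 = -2$)
$D = 45$ ($D = 15 - 3 \left(-2 + 4 \left(-2\right)\right) = 15 - 3 \left(-2 - 8\right) = 15 - -30 = 15 + 30 = 45$)
$\left(-2\right) 6 \cdot 5 D 22 = \left(-2\right) 6 \cdot 5 \cdot 45 \cdot 22 = \left(-12\right) 5 \cdot 45 \cdot 22 = \left(-60\right) 45 \cdot 22 = \left(-2700\right) 22 = -59400$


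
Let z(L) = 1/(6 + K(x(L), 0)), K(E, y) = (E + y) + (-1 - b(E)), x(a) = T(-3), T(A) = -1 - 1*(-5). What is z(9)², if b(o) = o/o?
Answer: 1/64 ≈ 0.015625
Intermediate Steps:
b(o) = 1
T(A) = 4 (T(A) = -1 + 5 = 4)
x(a) = 4
K(E, y) = -2 + E + y (K(E, y) = (E + y) + (-1 - 1*1) = (E + y) + (-1 - 1) = (E + y) - 2 = -2 + E + y)
z(L) = ⅛ (z(L) = 1/(6 + (-2 + 4 + 0)) = 1/(6 + 2) = 1/8 = ⅛)
z(9)² = (⅛)² = 1/64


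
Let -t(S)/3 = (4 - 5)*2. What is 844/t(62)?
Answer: 422/3 ≈ 140.67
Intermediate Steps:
t(S) = 6 (t(S) = -3*(4 - 5)*2 = -(-3)*2 = -3*(-2) = 6)
844/t(62) = 844/6 = 844*(⅙) = 422/3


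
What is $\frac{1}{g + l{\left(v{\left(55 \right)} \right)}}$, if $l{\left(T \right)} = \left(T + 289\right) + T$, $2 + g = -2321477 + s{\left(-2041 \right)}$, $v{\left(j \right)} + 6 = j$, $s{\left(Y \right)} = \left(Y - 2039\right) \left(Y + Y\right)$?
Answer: $\frac{1}{14333468} \approx 6.9767 \cdot 10^{-8}$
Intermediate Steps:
$s{\left(Y \right)} = 2 Y \left(-2039 + Y\right)$ ($s{\left(Y \right)} = \left(-2039 + Y\right) 2 Y = 2 Y \left(-2039 + Y\right)$)
$v{\left(j \right)} = -6 + j$
$g = 14333081$ ($g = -2 - \left(2321477 + 4082 \left(-2039 - 2041\right)\right) = -2 - \left(2321477 + 4082 \left(-4080\right)\right) = -2 + \left(-2321477 + 16654560\right) = -2 + 14333083 = 14333081$)
$l{\left(T \right)} = 289 + 2 T$ ($l{\left(T \right)} = \left(289 + T\right) + T = 289 + 2 T$)
$\frac{1}{g + l{\left(v{\left(55 \right)} \right)}} = \frac{1}{14333081 + \left(289 + 2 \left(-6 + 55\right)\right)} = \frac{1}{14333081 + \left(289 + 2 \cdot 49\right)} = \frac{1}{14333081 + \left(289 + 98\right)} = \frac{1}{14333081 + 387} = \frac{1}{14333468}$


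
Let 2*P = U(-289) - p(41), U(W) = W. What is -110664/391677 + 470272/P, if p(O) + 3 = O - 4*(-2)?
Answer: -122808841576/43737265 ≈ -2807.9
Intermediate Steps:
p(O) = 5 + O (p(O) = -3 + (O - 4*(-2)) = -3 + (O + 8) = -3 + (8 + O) = 5 + O)
P = -335/2 (P = (-289 - (5 + 41))/2 = (-289 - 1*46)/2 = (-289 - 46)/2 = (½)*(-335) = -335/2 ≈ -167.50)
-110664/391677 + 470272/P = -110664/391677 + 470272/(-335/2) = -110664*1/391677 + 470272*(-2/335) = -36888/130559 - 940544/335 = -122808841576/43737265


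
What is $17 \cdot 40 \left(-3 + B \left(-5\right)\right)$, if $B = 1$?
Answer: $-5440$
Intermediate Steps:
$17 \cdot 40 \left(-3 + B \left(-5\right)\right) = 17 \cdot 40 \left(-3 + 1 \left(-5\right)\right) = 680 \left(-3 - 5\right) = 680 \left(-8\right) = -5440$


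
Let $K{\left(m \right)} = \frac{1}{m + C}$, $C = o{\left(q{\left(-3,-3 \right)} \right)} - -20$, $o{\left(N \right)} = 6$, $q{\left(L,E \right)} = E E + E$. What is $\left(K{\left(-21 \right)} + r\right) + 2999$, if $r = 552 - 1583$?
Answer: $\frac{9841}{5} \approx 1968.2$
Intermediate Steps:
$q{\left(L,E \right)} = E + E^{2}$ ($q{\left(L,E \right)} = E^{2} + E = E + E^{2}$)
$r = -1031$
$C = 26$ ($C = 6 - -20 = 6 + 20 = 26$)
$K{\left(m \right)} = \frac{1}{26 + m}$ ($K{\left(m \right)} = \frac{1}{m + 26} = \frac{1}{26 + m}$)
$\left(K{\left(-21 \right)} + r\right) + 2999 = \left(\frac{1}{26 - 21} - 1031\right) + 2999 = \left(\frac{1}{5} - 1031\right) + 2999 = - \frac{5154}{5} + 2999 = \frac{9841}{5}$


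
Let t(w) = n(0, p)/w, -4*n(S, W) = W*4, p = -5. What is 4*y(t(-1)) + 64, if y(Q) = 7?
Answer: 92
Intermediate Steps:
n(S, W) = -W (n(S, W) = -W*4/4 = -W)
t(w) = 5/w (t(w) = (-1*(-5))/w = 5/w)
4*y(t(-1)) + 64 = 4*7 + 64 = 28 + 64 = 92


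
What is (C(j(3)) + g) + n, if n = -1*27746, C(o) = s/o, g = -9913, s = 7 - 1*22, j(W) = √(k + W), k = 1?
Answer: -75333/2 ≈ -37667.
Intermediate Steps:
j(W) = √(1 + W)
s = -15 (s = 7 - 22 = -15)
C(o) = -15/o
n = -27746
(C(j(3)) + g) + n = (-15/√(1 + 3) - 9913) - 27746 = (-15/(√4) - 9913) - 27746 = (-15/2 - 9913) - 27746 = -19841/2 - 27746 = -75333/2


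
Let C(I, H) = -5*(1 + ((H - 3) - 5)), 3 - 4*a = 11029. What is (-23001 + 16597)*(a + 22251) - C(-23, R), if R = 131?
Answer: -124842158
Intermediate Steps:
a = -5513/2 (a = ¾ - ¼*11029 = ¾ - 11029/4 = -5513/2 ≈ -2756.5)
C(I, H) = 35 - 5*H (C(I, H) = -5*(1 + ((-3 + H) - 5)) = -5*(1 + (-8 + H)) = -5*(-7 + H) = 35 - 5*H)
(-23001 + 16597)*(a + 22251) - C(-23, R) = (-23001 + 16597)*(-5513/2 + 22251) - (35 - 5*131) = -6404*38989/2 - (35 - 655) = -124842778 - 1*(-620) = -124842778 + 620 = -124842158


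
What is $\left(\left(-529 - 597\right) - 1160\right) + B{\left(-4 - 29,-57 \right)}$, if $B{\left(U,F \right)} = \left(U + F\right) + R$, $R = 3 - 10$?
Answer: $-2383$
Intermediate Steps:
$R = -7$ ($R = 3 - 10 = -7$)
$B{\left(U,F \right)} = -7 + F + U$ ($B{\left(U,F \right)} = \left(U + F\right) - 7 = \left(F + U\right) - 7 = -7 + F + U$)
$\left(\left(-529 - 597\right) - 1160\right) + B{\left(-4 - 29,-57 \right)} = \left(\left(-529 - 597\right) - 1160\right) - 97 = \left(-1126 - 1160\right) - 97 = -2286 - 97 = -2383$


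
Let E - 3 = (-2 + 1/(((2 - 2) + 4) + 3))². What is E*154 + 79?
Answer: 7505/7 ≈ 1072.1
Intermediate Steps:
E = 316/49 (E = 3 + (-2 + 1/(((2 - 2) + 4) + 3))² = 3 + (-2 + 1/((0 + 4) + 3))² = 3 + (-2 + 1/(4 + 3))² = 3 + (-2 + 1/7)² = 3 + (-2 + ⅐)² = 3 + (-13/7)² = 3 + 169/49 = 316/49 ≈ 6.4490)
E*154 + 79 = (316/49)*154 + 79 = 6952/7 + 79 = 7505/7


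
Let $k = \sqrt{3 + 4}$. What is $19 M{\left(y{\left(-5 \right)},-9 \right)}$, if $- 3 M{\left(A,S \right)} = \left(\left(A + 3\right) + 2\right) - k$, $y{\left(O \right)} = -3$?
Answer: $- \frac{38}{3} + \frac{19 \sqrt{7}}{3} \approx 4.0898$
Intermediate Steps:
$k = \sqrt{7} \approx 2.6458$
$M{\left(A,S \right)} = - \frac{5}{3} - \frac{A}{3} + \frac{\sqrt{7}}{3}$ ($M{\left(A,S \right)} = - \frac{\left(\left(A + 3\right) + 2\right) - \sqrt{7}}{3} = - \frac{\left(\left(3 + A\right) + 2\right) - \sqrt{7}}{3} = - \frac{\left(5 + A\right) - \sqrt{7}}{3} = - \frac{5 + A - \sqrt{7}}{3} = - \frac{5}{3} - \frac{A}{3} + \frac{\sqrt{7}}{3}$)
$19 M{\left(y{\left(-5 \right)},-9 \right)} = 19 \left(- \frac{5}{3} - -1 + \frac{\sqrt{7}}{3}\right) = 19 \left(- \frac{5}{3} + 1 + \frac{\sqrt{7}}{3}\right) = 19 \left(- \frac{2}{3} + \frac{\sqrt{7}}{3}\right) = - \frac{38}{3} + \frac{19 \sqrt{7}}{3}$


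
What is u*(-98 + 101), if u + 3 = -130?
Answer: -399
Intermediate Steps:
u = -133 (u = -3 - 130 = -133)
u*(-98 + 101) = -133*(-98 + 101) = -133*3 = -399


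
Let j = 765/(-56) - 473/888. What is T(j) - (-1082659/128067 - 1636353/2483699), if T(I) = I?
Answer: -45249796112663/8906236635324 ≈ -5.0807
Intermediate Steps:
j = -44113/3108 (j = 765*(-1/56) - 473*1/888 = -765/56 - 473/888 = -44113/3108 ≈ -14.193)
T(j) - (-1082659/128067 - 1636353/2483699) = -44113/3108 - (-1082659/128067 - 1636353/2483699) = -44113/3108 - 1*(-2898561895292/318079879833) = -44113/3108 + 2898561895292/318079879833 = -45249796112663/8906236635324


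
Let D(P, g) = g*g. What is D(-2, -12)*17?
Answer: 2448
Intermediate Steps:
D(P, g) = g²
D(-2, -12)*17 = (-12)²*17 = 144*17 = 2448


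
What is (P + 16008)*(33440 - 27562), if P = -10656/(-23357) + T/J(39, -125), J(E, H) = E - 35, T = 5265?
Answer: 4757102587167/46714 ≈ 1.0183e+8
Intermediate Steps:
J(E, H) = -35 + E
P = 123017229/93428 (P = -10656/(-23357) + 5265/(-35 + 39) = -10656*(-1/23357) + 5265/4 = 10656/23357 + 5265*(1/4) = 10656/23357 + 5265/4 = 123017229/93428 ≈ 1316.7)
(P + 16008)*(33440 - 27562) = (123017229/93428 + 16008)*(33440 - 27562) = (1618612653/93428)*5878 = 4757102587167/46714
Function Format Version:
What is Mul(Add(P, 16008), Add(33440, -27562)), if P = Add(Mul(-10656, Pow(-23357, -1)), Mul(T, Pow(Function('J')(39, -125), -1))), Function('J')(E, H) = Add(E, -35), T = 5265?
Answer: Rational(4757102587167, 46714) ≈ 1.0183e+8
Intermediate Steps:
Function('J')(E, H) = Add(-35, E)
P = Rational(123017229, 93428) (P = Add(Mul(-10656, Pow(-23357, -1)), Mul(5265, Pow(Add(-35, 39), -1))) = Add(Mul(-10656, Rational(-1, 23357)), Mul(5265, Pow(4, -1))) = Add(Rational(10656, 23357), Mul(5265, Rational(1, 4))) = Add(Rational(10656, 23357), Rational(5265, 4)) = Rational(123017229, 93428) ≈ 1316.7)
Mul(Add(P, 16008), Add(33440, -27562)) = Mul(Add(Rational(123017229, 93428), 16008), Add(33440, -27562)) = Mul(Rational(1618612653, 93428), 5878) = Rational(4757102587167, 46714)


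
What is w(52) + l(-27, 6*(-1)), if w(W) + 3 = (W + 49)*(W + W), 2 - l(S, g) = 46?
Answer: 10457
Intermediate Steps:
l(S, g) = -44 (l(S, g) = 2 - 1*46 = 2 - 46 = -44)
w(W) = -3 + 2*W*(49 + W) (w(W) = -3 + (W + 49)*(W + W) = -3 + (49 + W)*(2*W) = -3 + 2*W*(49 + W))
w(52) + l(-27, 6*(-1)) = (-3 + 2*52**2 + 98*52) - 44 = (-3 + 2*2704 + 5096) - 44 = (-3 + 5408 + 5096) - 44 = 10501 - 44 = 10457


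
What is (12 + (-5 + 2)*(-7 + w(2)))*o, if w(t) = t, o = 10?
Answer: 270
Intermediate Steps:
(12 + (-5 + 2)*(-7 + w(2)))*o = (12 + (-5 + 2)*(-7 + 2))*10 = (12 - 3*(-5))*10 = (12 + 15)*10 = 27*10 = 270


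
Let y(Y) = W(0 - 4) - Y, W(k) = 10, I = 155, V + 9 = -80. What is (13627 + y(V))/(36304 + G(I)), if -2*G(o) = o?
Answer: 27452/72453 ≈ 0.37889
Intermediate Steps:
V = -89 (V = -9 - 80 = -89)
G(o) = -o/2
y(Y) = 10 - Y
(13627 + y(V))/(36304 + G(I)) = (13627 + (10 - 1*(-89)))/(36304 - 1/2*155) = (13627 + (10 + 89))/(36304 - 155/2) = (13627 + 99)/(72453/2) = 13726*(2/72453) = 27452/72453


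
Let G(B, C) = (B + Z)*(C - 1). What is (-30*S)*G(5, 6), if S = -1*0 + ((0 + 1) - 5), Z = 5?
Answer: 6000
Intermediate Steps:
G(B, C) = (-1 + C)*(5 + B) (G(B, C) = (B + 5)*(C - 1) = (5 + B)*(-1 + C) = (-1 + C)*(5 + B))
S = -4 (S = 0 + (1 - 5) = 0 - 4 = -4)
(-30*S)*G(5, 6) = (-30*(-4))*(-5 - 1*5 + 5*6 + 5*6) = 120*(-5 - 5 + 30 + 30) = 120*50 = 6000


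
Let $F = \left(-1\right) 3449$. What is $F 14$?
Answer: $-48286$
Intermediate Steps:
$F = -3449$
$F 14 = \left(-3449\right) 14 = -48286$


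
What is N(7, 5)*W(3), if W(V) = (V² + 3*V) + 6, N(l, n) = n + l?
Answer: 288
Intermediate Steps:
N(l, n) = l + n
W(V) = 6 + V² + 3*V
N(7, 5)*W(3) = (7 + 5)*(6 + 3² + 3*3) = 12*(6 + 9 + 9) = 12*24 = 288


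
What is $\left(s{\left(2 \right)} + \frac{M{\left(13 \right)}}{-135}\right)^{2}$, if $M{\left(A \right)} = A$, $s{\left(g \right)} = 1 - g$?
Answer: $\frac{21904}{18225} \approx 1.2019$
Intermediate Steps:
$\left(s{\left(2 \right)} + \frac{M{\left(13 \right)}}{-135}\right)^{2} = \left(\left(1 - 2\right) + \frac{13}{-135}\right)^{2} = \left(\left(1 - 2\right) + 13 \left(- \frac{1}{135}\right)\right)^{2} = \left(-1 - \frac{13}{135}\right)^{2} = \left(- \frac{148}{135}\right)^{2} = \frac{21904}{18225}$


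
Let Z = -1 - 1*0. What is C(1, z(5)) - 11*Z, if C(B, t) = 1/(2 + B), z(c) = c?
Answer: 34/3 ≈ 11.333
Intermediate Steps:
Z = -1 (Z = -1 + 0 = -1)
C(1, z(5)) - 11*Z = 1/(2 + 1) - 11*(-1) = 1/3 + 11 = 34/3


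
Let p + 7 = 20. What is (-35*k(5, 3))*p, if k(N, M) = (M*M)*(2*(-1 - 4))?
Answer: 40950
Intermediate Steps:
p = 13 (p = -7 + 20 = 13)
k(N, M) = -10*M² (k(N, M) = M²*(2*(-5)) = M²*(-10) = -10*M²)
(-35*k(5, 3))*p = -(-350)*3²*13 = -(-350)*9*13 = -35*(-90)*13 = 3150*13 = 40950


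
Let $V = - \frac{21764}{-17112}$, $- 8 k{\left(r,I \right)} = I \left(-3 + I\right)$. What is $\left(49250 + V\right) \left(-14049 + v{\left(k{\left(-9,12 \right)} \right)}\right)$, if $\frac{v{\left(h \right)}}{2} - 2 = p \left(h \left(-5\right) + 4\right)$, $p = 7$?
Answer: $- \frac{458055149734}{713} \approx -6.4243 \cdot 10^{8}$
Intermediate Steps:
$k{\left(r,I \right)} = - \frac{I \left(-3 + I\right)}{8}$
$v{\left(h \right)} = 60 - 70 h$ ($v{\left(h \right)} = 4 + 2 \cdot 7 \left(h \left(-5\right) + 4\right) = 4 + 2 \cdot 7 \left(- 5 h + 4\right) = 4 + 2 \cdot 7 \left(4 - 5 h\right) = 4 + 2 \left(28 - 35 h\right) = 4 - \left(-56 + 70 h\right) = 60 - 70 h$)
$V = \frac{5441}{4278}$ ($V = \left(-21764\right) \left(- \frac{1}{17112}\right) = \frac{5441}{4278} \approx 1.2719$)
$\left(49250 + V\right) \left(-14049 + v{\left(k{\left(-9,12 \right)} \right)}\right) = \left(49250 + \frac{5441}{4278}\right) \left(-14049 - \left(-60 + 70 \cdot \frac{1}{8} \cdot 12 \left(3 - 12\right)\right)\right) = \frac{210696941 \left(-14049 - \left(-60 + 70 \cdot \frac{1}{8} \cdot 12 \left(3 - 12\right)\right)\right)}{4278} = \frac{210696941 \left(-14049 - \left(-60 + 70 \cdot \frac{1}{8} \cdot 12 \left(-9\right)\right)\right)}{4278} = \frac{210696941 \left(-14049 + \left(60 - -945\right)\right)}{4278} = \frac{210696941 \left(-14049 + \left(60 + 945\right)\right)}{4278} = \frac{210696941 \left(-14049 + 1005\right)}{4278} = \frac{210696941}{4278} \left(-13044\right) = - \frac{458055149734}{713}$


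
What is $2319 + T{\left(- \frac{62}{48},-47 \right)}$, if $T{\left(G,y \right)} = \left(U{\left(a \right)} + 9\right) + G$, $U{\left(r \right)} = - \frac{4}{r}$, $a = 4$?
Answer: $\frac{55817}{24} \approx 2325.7$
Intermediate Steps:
$T{\left(G,y \right)} = 8 + G$ ($T{\left(G,y \right)} = \left(- \frac{4}{4} + 9\right) + G = \left(\left(-4\right) \frac{1}{4} + 9\right) + G = \left(-1 + 9\right) + G = 8 + G$)
$2319 + T{\left(- \frac{62}{48},-47 \right)} = 2319 + \left(8 - \frac{62}{48}\right) = 2319 + \left(8 - \frac{31}{24}\right) = 2319 + \frac{161}{24} = \frac{55817}{24}$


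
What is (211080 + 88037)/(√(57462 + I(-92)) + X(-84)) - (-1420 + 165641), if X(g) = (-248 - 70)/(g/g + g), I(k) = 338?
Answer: -32690747858947/199041538 + 175152446105*√2/199041538 ≈ -1.6300e+5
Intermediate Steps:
X(g) = -318/(1 + g)
(211080 + 88037)/(√(57462 + I(-92)) + X(-84)) - (-1420 + 165641) = (211080 + 88037)/(√(57462 + 338) - 318/(1 - 84)) - (-1420 + 165641) = 299117/(√57800 - 318/(-83)) - 1*164221 = 299117/(170*√2 - 318*(-1/83)) - 164221 = 299117/(170*√2 + 318/83) - 164221 = 299117/(318/83 + 170*√2) - 164221 = -164221 + 299117/(318/83 + 170*√2)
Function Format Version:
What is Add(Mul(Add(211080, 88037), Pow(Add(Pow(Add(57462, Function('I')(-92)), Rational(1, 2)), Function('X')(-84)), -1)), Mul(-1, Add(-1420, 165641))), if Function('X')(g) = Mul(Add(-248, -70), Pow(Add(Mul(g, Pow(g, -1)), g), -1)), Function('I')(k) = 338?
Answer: Add(Rational(-32690747858947, 199041538), Mul(Rational(175152446105, 199041538), Pow(2, Rational(1, 2)))) ≈ -1.6300e+5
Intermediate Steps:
Function('X')(g) = Mul(-318, Pow(Add(1, g), -1))
Add(Mul(Add(211080, 88037), Pow(Add(Pow(Add(57462, Function('I')(-92)), Rational(1, 2)), Function('X')(-84)), -1)), Mul(-1, Add(-1420, 165641))) = Add(Mul(Add(211080, 88037), Pow(Add(Pow(Add(57462, 338), Rational(1, 2)), Mul(-318, Pow(Add(1, -84), -1))), -1)), Mul(-1, Add(-1420, 165641))) = Add(Mul(299117, Pow(Add(Pow(57800, Rational(1, 2)), Mul(-318, Pow(-83, -1))), -1)), Mul(-1, 164221)) = Add(Mul(299117, Pow(Add(Mul(170, Pow(2, Rational(1, 2))), Mul(-318, Rational(-1, 83))), -1)), -164221) = Add(Mul(299117, Pow(Add(Mul(170, Pow(2, Rational(1, 2))), Rational(318, 83)), -1)), -164221) = Add(Mul(299117, Pow(Add(Rational(318, 83), Mul(170, Pow(2, Rational(1, 2)))), -1)), -164221) = Add(-164221, Mul(299117, Pow(Add(Rational(318, 83), Mul(170, Pow(2, Rational(1, 2)))), -1)))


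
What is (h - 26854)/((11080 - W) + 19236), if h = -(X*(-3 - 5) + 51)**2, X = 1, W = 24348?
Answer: -28703/5968 ≈ -4.8095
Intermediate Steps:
h = -1849 (h = -(1*(-3 - 5) + 51)**2 = -(1*(-8) + 51)**2 = -(-8 + 51)**2 = -1*43**2 = -1*1849 = -1849)
(h - 26854)/((11080 - W) + 19236) = (-1849 - 26854)/((11080 - 1*24348) + 19236) = -28703/((11080 - 24348) + 19236) = -28703/(-13268 + 19236) = -28703/5968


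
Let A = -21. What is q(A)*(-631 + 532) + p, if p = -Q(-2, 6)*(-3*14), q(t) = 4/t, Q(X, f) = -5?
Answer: -1338/7 ≈ -191.14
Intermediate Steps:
p = -210 (p = -(-5)*(-3*14) = -(-5)*(-42) = -1*210 = -210)
q(A)*(-631 + 532) + p = (4/(-21))*(-631 + 532) - 210 = (4*(-1/21))*(-99) - 210 = -4/21*(-99) - 210 = 132/7 - 210 = -1338/7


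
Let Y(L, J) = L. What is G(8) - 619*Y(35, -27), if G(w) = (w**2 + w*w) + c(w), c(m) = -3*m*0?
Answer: -21537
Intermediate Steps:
c(m) = 0
G(w) = 2*w**2 (G(w) = (w**2 + w*w) + 0 = (w**2 + w**2) + 0 = 2*w**2 + 0 = 2*w**2)
G(8) - 619*Y(35, -27) = 2*8**2 - 619*35 = 2*64 - 21665 = 128 - 21665 = -21537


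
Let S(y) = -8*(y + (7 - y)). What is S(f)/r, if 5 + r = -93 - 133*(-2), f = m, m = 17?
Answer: -⅓ ≈ -0.33333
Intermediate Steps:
f = 17
S(y) = -56 (S(y) = -8*7 = -56)
r = 168 (r = -5 + (-93 - 133*(-2)) = -5 + (-93 + 266) = -5 + 173 = 168)
S(f)/r = -56/168 = -56*1/168 = -⅓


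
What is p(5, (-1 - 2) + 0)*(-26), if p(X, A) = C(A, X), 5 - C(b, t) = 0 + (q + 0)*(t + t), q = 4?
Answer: 910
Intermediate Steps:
C(b, t) = 5 - 8*t (C(b, t) = 5 - (0 + (4 + 0)*(t + t)) = 5 - (0 + 4*(2*t)) = 5 - (0 + 8*t) = 5 - 8*t)
p(X, A) = 5 - 8*X
p(5, (-1 - 2) + 0)*(-26) = (5 - 8*5)*(-26) = (5 - 40)*(-26) = -35*(-26) = 910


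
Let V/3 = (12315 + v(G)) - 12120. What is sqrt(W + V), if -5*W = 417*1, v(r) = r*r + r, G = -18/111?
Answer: sqrt(17153310)/185 ≈ 22.387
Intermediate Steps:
G = -6/37 (G = -18*1/111 = -6/37 ≈ -0.16216)
v(r) = r + r**2 (v(r) = r**2 + r = r + r**2)
W = -417/5 ≈ -83.400
V = 800307/1369 (V = 3*((12315 - 6*(1 - 6/37)/37) - 12120) = 3*((12315 - 6/37*31/37) - 12120) = 3*((12315 - 186/1369) - 12120) = 3*(16859049/1369 - 12120) = 3*(266769/1369) = 800307/1369 ≈ 584.59)
sqrt(W + V) = sqrt(-417/5 + 800307/1369) = sqrt(3430662/6845) = sqrt(17153310)/185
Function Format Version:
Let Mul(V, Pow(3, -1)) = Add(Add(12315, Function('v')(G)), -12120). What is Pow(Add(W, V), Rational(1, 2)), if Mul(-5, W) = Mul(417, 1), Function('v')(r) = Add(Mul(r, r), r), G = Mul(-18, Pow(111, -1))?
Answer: Mul(Rational(1, 185), Pow(17153310, Rational(1, 2))) ≈ 22.387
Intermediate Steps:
G = Rational(-6, 37) (G = Mul(-18, Rational(1, 111)) = Rational(-6, 37) ≈ -0.16216)
Function('v')(r) = Add(r, Pow(r, 2)) (Function('v')(r) = Add(Pow(r, 2), r) = Add(r, Pow(r, 2)))
W = Rational(-417, 5) (W = Mul(Rational(-1, 5), Mul(417, 1)) = Mul(Rational(-1, 5), 417) = Rational(-417, 5) ≈ -83.400)
V = Rational(800307, 1369) (V = Mul(3, Add(Add(12315, Mul(Rational(-6, 37), Add(1, Rational(-6, 37)))), -12120)) = Mul(3, Add(Add(12315, Mul(Rational(-6, 37), Rational(31, 37))), -12120)) = Mul(3, Add(Add(12315, Rational(-186, 1369)), -12120)) = Mul(3, Add(Rational(16859049, 1369), -12120)) = Mul(3, Rational(266769, 1369)) = Rational(800307, 1369) ≈ 584.59)
Pow(Add(W, V), Rational(1, 2)) = Pow(Add(Rational(-417, 5), Rational(800307, 1369)), Rational(1, 2)) = Pow(Rational(3430662, 6845), Rational(1, 2)) = Mul(Rational(1, 185), Pow(17153310, Rational(1, 2)))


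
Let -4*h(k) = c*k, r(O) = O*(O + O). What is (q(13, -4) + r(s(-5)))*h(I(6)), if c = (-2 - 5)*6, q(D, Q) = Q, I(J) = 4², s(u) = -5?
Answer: 7728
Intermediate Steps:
I(J) = 16
c = -42 (c = -7*6 = -42)
r(O) = 2*O² (r(O) = O*(2*O) = 2*O²)
h(k) = 21*k/2 (h(k) = -(-21)*k/2 = 21*k/2)
(q(13, -4) + r(s(-5)))*h(I(6)) = (-4 + 2*(-5)²)*((21/2)*16) = (-4 + 2*25)*168 = (-4 + 50)*168 = 46*168 = 7728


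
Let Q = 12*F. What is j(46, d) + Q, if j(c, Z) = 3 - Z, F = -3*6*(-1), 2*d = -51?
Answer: 489/2 ≈ 244.50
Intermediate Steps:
d = -51/2 (d = (1/2)*(-51) = -51/2 ≈ -25.500)
F = 18 (F = -18*(-1) = 18)
Q = 216 (Q = 12*18 = 216)
j(46, d) + Q = (3 - 1*(-51/2)) + 216 = (3 + 51/2) + 216 = 57/2 + 216 = 489/2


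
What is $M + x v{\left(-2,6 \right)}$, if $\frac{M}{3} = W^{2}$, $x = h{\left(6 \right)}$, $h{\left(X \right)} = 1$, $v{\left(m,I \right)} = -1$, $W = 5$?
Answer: $74$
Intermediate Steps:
$x = 1$
$M = 75$ ($M = 3 \cdot 5^{2} = 3 \cdot 25 = 75$)
$M + x v{\left(-2,6 \right)} = 75 + 1 \left(-1\right) = 75 - 1 = 74$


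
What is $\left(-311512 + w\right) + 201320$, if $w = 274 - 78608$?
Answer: $-188526$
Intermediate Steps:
$w = -78334$ ($w = 274 - 78608 = -78334$)
$\left(-311512 + w\right) + 201320 = \left(-311512 - 78334\right) + 201320 = -389846 + 201320 = -188526$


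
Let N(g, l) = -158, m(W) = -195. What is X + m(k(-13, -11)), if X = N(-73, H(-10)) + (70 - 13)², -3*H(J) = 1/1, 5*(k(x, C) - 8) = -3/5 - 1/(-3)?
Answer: 2896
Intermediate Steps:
k(x, C) = 596/75 (k(x, C) = 8 + (-3/5 - 1/(-3))/5 = 8 + (-3*⅕ - 1*(-⅓))/5 = 8 + (-⅗ + ⅓)/5 = 8 + (⅕)*(-4/15) = 8 - 4/75 = 596/75)
H(J) = -⅓ (H(J) = -⅓/1 = -⅓*1 = -⅓)
X = 3091 (X = -158 + (70 - 13)² = -158 + 57² = -158 + 3249 = 3091)
X + m(k(-13, -11)) = 3091 - 195 = 2896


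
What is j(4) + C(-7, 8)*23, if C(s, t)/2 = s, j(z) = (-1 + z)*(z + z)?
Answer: -298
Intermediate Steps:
j(z) = 2*z*(-1 + z) (j(z) = (-1 + z)*(2*z) = 2*z*(-1 + z))
C(s, t) = 2*s
j(4) + C(-7, 8)*23 = 2*4*(-1 + 4) + (2*(-7))*23 = 2*4*3 - 14*23 = 24 - 322 = -298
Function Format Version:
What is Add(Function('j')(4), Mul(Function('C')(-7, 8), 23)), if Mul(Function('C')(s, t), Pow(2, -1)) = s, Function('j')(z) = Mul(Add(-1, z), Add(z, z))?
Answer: -298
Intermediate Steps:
Function('j')(z) = Mul(2, z, Add(-1, z)) (Function('j')(z) = Mul(Add(-1, z), Mul(2, z)) = Mul(2, z, Add(-1, z)))
Function('C')(s, t) = Mul(2, s)
Add(Function('j')(4), Mul(Function('C')(-7, 8), 23)) = Add(Mul(2, 4, Add(-1, 4)), Mul(Mul(2, -7), 23)) = Add(Mul(2, 4, 3), Mul(-14, 23)) = Add(24, -322) = -298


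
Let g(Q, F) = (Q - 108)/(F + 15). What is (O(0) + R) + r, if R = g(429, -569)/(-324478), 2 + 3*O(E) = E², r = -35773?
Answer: -19292110103689/539282436 ≈ -35774.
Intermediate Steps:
O(E) = -⅔ + E²/3
g(Q, F) = (-108 + Q)/(15 + F)
R = 321/179760812 (R = ((-108 + 429)/(15 - 569))/(-324478) = (321/(-554))*(-1/324478) = -1/554*321*(-1/324478) = -321/554*(-1/324478) = 321/179760812 ≈ 1.7857e-6)
(O(0) + R) + r = ((-⅔ + (⅓)*0²) + 321/179760812) - 35773 = ((-⅔ + (⅓)*0) + 321/179760812) - 35773 = ((-⅔ + 0) + 321/179760812) - 35773 = (-⅔ + 321/179760812) - 35773 = -359520661/539282436 - 35773 = -19292110103689/539282436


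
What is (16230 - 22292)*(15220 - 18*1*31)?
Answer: -88881044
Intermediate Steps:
(16230 - 22292)*(15220 - 18*1*31) = -6062*(15220 - 18*31) = -6062*(15220 - 558) = -6062*14662 = -88881044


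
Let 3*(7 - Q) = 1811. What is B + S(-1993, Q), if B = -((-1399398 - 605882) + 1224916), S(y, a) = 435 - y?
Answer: 782792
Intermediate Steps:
Q = -1790/3 (Q = 7 - 1/3*1811 = 7 - 1811/3 = -1790/3 ≈ -596.67)
B = 780364 (B = -(-2005280 + 1224916) = -1*(-780364) = 780364)
B + S(-1993, Q) = 780364 + (435 - 1*(-1993)) = 780364 + (435 + 1993) = 780364 + 2428 = 782792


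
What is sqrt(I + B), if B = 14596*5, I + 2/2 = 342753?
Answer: 106*sqrt(37) ≈ 644.77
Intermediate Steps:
I = 342752 (I = -1 + 342753 = 342752)
B = 72980
sqrt(I + B) = sqrt(342752 + 72980) = sqrt(415732) = 106*sqrt(37)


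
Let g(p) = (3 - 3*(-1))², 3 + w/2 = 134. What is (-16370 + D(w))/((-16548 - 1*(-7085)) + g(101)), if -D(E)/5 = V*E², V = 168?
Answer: 57677330/9427 ≈ 6118.3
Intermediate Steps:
w = 262 (w = -6 + 2*134 = -6 + 268 = 262)
g(p) = 36 (g(p) = (3 + 3)² = 6² = 36)
D(E) = -840*E²
(-16370 + D(w))/((-16548 - 1*(-7085)) + g(101)) = (-16370 - 840*262²)/((-16548 - 1*(-7085)) + 36) = (-16370 - 840*68644)/((-16548 + 7085) + 36) = (-16370 - 57660960)/(-9463 + 36) = -57677330/(-9427) = -57677330*(-1/9427) = 57677330/9427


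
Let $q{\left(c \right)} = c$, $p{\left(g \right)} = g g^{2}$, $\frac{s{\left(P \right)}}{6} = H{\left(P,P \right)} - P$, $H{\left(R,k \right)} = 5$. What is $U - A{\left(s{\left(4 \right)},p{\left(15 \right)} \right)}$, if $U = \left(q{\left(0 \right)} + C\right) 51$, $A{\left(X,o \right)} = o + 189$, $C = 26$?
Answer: $-2238$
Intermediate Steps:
$s{\left(P \right)} = 30 - 6 P$ ($s{\left(P \right)} = 6 \left(5 - P\right) = 30 - 6 P$)
$p{\left(g \right)} = g^{3}$
$A{\left(X,o \right)} = 189 + o$
$U = 1326$ ($U = \left(0 + 26\right) 51 = 26 \cdot 51 = 1326$)
$U - A{\left(s{\left(4 \right)},p{\left(15 \right)} \right)} = 1326 - \left(189 + 15^{3}\right) = 1326 - \left(189 + 3375\right) = 1326 - 3564 = -2238$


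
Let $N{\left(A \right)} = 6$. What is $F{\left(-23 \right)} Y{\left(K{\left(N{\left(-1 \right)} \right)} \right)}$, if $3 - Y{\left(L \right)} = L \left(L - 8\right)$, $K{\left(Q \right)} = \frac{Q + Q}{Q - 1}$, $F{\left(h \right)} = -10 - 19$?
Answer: $- \frac{11919}{25} \approx -476.76$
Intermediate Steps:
$F{\left(h \right)} = -29$ ($F{\left(h \right)} = -10 - 19 = -29$)
$K{\left(Q \right)} = \frac{2 Q}{-1 + Q}$
$Y{\left(L \right)} = 3 - L \left(-8 + L\right)$ ($Y{\left(L \right)} = 3 - L \left(L - 8\right) = 3 - L \left(-8 + L\right)$)
$F{\left(-23 \right)} Y{\left(K{\left(N{\left(-1 \right)} \right)} \right)} = - 29 \left(3 - \left(2 \cdot 6 \frac{1}{-1 + 6}\right)^{2} + 8 \cdot 2 \cdot 6 \frac{1}{-1 + 6}\right) = - 29 \left(3 - \left(2 \cdot 6 \cdot \frac{1}{5}\right)^{2} + 8 \cdot 2 \cdot 6 \cdot \frac{1}{5}\right) = - 29 \left(3 - \left(\frac{12}{5}\right)^{2} + 8 \cdot \frac{12}{5}\right) = - 29 \left(3 - \frac{144}{25} + \frac{96}{5}\right) = \left(-29\right) \frac{411}{25} = - \frac{11919}{25}$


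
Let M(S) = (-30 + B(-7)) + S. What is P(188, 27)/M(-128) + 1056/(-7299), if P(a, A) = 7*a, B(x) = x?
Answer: -362212/44605 ≈ -8.1204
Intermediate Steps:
M(S) = -37 + S (M(S) = (-30 - 7) + S = -37 + S)
P(188, 27)/M(-128) + 1056/(-7299) = (7*188)/(-37 - 128) + 1056/(-7299) = 1316/(-165) + 1056*(-1/7299) = 1316*(-1/165) - 352/2433 = -1316/165 - 352/2433 = -362212/44605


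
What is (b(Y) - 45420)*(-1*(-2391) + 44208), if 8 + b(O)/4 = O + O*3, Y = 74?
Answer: -2062844532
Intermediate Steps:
b(O) = -32 + 16*O (b(O) = -32 + 4*(O + O*3) = -32 + 4*(O + 3*O) = -32 + 4*(4*O) = -32 + 16*O)
(b(Y) - 45420)*(-1*(-2391) + 44208) = ((-32 + 16*74) - 45420)*(-1*(-2391) + 44208) = ((-32 + 1184) - 45420)*(2391 + 44208) = (1152 - 45420)*46599 = -44268*46599 = -2062844532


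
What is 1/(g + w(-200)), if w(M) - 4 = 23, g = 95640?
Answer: 1/95667 ≈ 1.0453e-5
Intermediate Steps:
w(M) = 27 (w(M) = 4 + 23 = 27)
1/(g + w(-200)) = 1/(95640 + 27) = 1/95667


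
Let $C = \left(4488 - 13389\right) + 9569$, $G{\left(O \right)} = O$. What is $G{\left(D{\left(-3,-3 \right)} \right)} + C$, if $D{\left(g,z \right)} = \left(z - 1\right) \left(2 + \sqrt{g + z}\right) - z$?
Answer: $663 - 4 i \sqrt{6} \approx 663.0 - 9.798 i$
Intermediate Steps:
$D{\left(g,z \right)} = - z + \left(-1 + z\right) \left(2 + \sqrt{g + z}\right)$ ($D{\left(g,z \right)} = \left(-1 + z\right) \left(2 + \sqrt{g + z}\right) - z = - z + \left(-1 + z\right) \left(2 + \sqrt{g + z}\right)$)
$C = 668$ ($C = -8901 + 9569 = 668$)
$G{\left(D{\left(-3,-3 \right)} \right)} + C = \left(-2 - 3 - \sqrt{-3 - 3} - 3 \sqrt{-3 - 3}\right) + 668 = \left(-2 - 3 - \sqrt{-6} - 3 \sqrt{-6}\right) + 668 = \left(-2 - 3 - i \sqrt{6} - 3 i \sqrt{6}\right) + 668 = \left(-5 - 4 i \sqrt{6}\right) + 668 = 663 - 4 i \sqrt{6}$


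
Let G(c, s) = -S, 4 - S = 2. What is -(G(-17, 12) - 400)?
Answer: 402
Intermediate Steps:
S = 2 (S = 4 - 1*2 = 4 - 2 = 2)
G(c, s) = -2 (G(c, s) = -1*2 = -2)
-(G(-17, 12) - 400) = -(-2 - 400) = -1*(-402) = 402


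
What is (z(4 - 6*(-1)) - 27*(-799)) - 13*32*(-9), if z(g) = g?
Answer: 25327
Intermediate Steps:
(z(4 - 6*(-1)) - 27*(-799)) - 13*32*(-9) = ((4 - 6*(-1)) - 27*(-799)) - 13*32*(-9) = ((4 + 6) + 21573) - 416*(-9) = (10 + 21573) + 3744 = 21583 + 3744 = 25327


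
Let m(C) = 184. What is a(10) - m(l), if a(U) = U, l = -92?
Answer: -174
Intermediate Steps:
a(10) - m(l) = 10 - 1*184 = 10 - 184 = -174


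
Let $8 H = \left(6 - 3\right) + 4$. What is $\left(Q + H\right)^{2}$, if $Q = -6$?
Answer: $\frac{1681}{64} \approx 26.266$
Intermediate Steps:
$H = \frac{7}{8}$ ($H = \frac{\left(6 - 3\right) + 4}{8} = \frac{3 + 4}{8} = \frac{1}{8} \cdot 7 = \frac{7}{8} \approx 0.875$)
$\left(Q + H\right)^{2} = \left(-6 + \frac{7}{8}\right)^{2} = \left(- \frac{41}{8}\right)^{2} = \frac{1681}{64}$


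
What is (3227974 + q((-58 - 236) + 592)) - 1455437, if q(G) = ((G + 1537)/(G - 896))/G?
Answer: 315873181713/178204 ≈ 1.7725e+6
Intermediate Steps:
q(G) = (1537 + G)/(G*(-896 + G)) (q(G) = ((1537 + G)/(-896 + G))/G = (1537 + G)/(G*(-896 + G)))
(3227974 + q((-58 - 236) + 592)) - 1455437 = (3227974 + (1537 + ((-58 - 236) + 592))/(((-58 - 236) + 592)*(-896 + ((-58 - 236) + 592)))) - 1455437 = (3227974 + (1537 + (-294 + 592))/((-294 + 592)*(-896 + (-294 + 592)))) - 1455437 = (3227974 + (1537 + 298)/(298*(-896 + 298))) - 1455437 = (3227974 + (1/298)*1835/(-598)) - 1455437 = (3227974 + (1/298)*(-1/598)*1835) - 1455437 = (3227974 - 1835/178204) - 1455437 = 575237876861/178204 - 1455437 = 315873181713/178204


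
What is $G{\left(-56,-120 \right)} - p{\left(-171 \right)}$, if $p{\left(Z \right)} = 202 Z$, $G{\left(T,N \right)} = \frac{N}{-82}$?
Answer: $\frac{1416282}{41} \approx 34543.0$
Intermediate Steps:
$G{\left(T,N \right)} = - \frac{N}{82}$ ($G{\left(T,N \right)} = N \left(- \frac{1}{82}\right) = - \frac{N}{82}$)
$G{\left(-56,-120 \right)} - p{\left(-171 \right)} = \left(- \frac{1}{82}\right) \left(-120\right) - 202 \left(-171\right) = \frac{60}{41} - -34542 = \frac{60}{41} + 34542 = \frac{1416282}{41}$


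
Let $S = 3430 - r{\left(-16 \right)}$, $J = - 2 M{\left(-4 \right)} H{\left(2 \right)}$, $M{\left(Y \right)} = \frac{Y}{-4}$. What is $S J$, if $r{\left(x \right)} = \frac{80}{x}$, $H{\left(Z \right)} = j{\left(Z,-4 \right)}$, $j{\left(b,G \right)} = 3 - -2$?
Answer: $-34350$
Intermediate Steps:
$j{\left(b,G \right)} = 5$ ($j{\left(b,G \right)} = 3 + 2 = 5$)
$H{\left(Z \right)} = 5$
$M{\left(Y \right)} = - \frac{Y}{4}$ ($M{\left(Y \right)} = Y \left(- \frac{1}{4}\right) = - \frac{Y}{4}$)
$J = -10$ ($J = - 2 \left(\left(- \frac{1}{4}\right) \left(-4\right)\right) 5 = \left(-2\right) 1 \cdot 5 = \left(-2\right) 5 = -10$)
$S = 3435$ ($S = 3430 - \frac{80}{-16} = 3430 - 80 \left(- \frac{1}{16}\right) = 3430 - -5 = 3430 + 5 = 3435$)
$S J = 3435 \left(-10\right) = -34350$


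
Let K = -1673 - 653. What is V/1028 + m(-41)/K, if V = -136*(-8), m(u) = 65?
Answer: 615967/597782 ≈ 1.0304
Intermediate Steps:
V = 1088
K = -2326
V/1028 + m(-41)/K = 1088/1028 + 65/(-2326) = 1088*(1/1028) + 65*(-1/2326) = 272/257 - 65/2326 = 615967/597782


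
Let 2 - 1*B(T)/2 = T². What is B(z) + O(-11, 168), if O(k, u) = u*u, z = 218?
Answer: -66820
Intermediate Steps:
O(k, u) = u²
B(T) = 4 - 2*T²
B(z) + O(-11, 168) = (4 - 2*218²) + 168² = (4 - 2*47524) + 28224 = (4 - 95048) + 28224 = -95044 + 28224 = -66820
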